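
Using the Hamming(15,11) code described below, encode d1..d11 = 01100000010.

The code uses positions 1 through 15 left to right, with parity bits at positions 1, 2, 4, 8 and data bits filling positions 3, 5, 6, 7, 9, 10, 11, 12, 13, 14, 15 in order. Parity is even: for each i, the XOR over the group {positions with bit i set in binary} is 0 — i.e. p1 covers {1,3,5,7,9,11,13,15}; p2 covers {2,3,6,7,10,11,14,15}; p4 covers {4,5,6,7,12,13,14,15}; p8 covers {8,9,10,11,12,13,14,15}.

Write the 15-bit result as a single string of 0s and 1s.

100111010000010

Place data at non-parity positions: p1 p2 0 p4 1 1 0 p8 0 0 0 0 0 1 0
p1 (pos 1,3,5,7,9,11,13,15): XOR of data positions = 0⊕1⊕0⊕0⊕0⊕0⊕0 = 1
p2 (pos 2,3,6,7,10,11,14,15): XOR of data positions = 0⊕1⊕0⊕0⊕0⊕1⊕0 = 0
p4 (pos 4,5,6,7,12,13,14,15): XOR of data positions = 1⊕1⊕0⊕0⊕0⊕1⊕0 = 1
p8 (pos 8,9,10,11,12,13,14,15): XOR of data positions = 0⊕0⊕0⊕0⊕0⊕1⊕0 = 1
Codeword: 100111010000010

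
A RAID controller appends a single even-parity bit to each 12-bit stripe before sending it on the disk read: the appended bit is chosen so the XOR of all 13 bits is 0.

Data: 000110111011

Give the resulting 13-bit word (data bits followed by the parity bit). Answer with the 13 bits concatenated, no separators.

XOR of the 12 data bits: 0⊕0⊕0⊕1⊕1⊕0⊕1⊕1⊕1⊕0⊕1⊕1 = 1
Parity bit = 1 (so all 13 bits XOR to 0).

0001101110111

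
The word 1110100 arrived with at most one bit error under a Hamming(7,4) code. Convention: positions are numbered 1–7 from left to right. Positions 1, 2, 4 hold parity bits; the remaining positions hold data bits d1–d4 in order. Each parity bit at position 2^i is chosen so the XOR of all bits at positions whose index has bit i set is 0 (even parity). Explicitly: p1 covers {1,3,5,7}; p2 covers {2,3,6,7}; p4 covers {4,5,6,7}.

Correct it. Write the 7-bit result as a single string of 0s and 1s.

1110000

s1 (pos 1,3,5,7): 1⊕1⊕1⊕0 = 1
s2 (pos 2,3,6,7): 1⊕1⊕0⊕0 = 0
s4 (pos 4,5,6,7): 0⊕1⊕0⊕0 = 1
Syndrome s4…s1 = 101 → error at position 5.
Flip position 5: 1110100 → 1110000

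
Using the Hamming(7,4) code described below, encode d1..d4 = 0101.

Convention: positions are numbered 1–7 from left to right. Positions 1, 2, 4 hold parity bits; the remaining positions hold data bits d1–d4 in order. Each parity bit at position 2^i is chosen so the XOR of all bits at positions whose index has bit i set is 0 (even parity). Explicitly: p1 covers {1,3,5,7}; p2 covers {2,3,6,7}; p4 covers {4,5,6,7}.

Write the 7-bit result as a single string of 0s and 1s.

Place data at non-parity positions: p1 p2 0 p4 1 0 1
p1 (pos 1,3,5,7): XOR of data positions = 0⊕1⊕1 = 0
p2 (pos 2,3,6,7): XOR of data positions = 0⊕0⊕1 = 1
p4 (pos 4,5,6,7): XOR of data positions = 1⊕0⊕1 = 0
Codeword: 0100101

0100101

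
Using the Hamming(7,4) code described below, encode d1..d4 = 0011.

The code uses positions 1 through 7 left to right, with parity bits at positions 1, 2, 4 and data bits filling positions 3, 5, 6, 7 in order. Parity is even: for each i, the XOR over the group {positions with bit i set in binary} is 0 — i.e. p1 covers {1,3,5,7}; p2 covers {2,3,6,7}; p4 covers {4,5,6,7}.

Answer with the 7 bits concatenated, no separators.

1000011

Place data at non-parity positions: p1 p2 0 p4 0 1 1
p1 (pos 1,3,5,7): XOR of data positions = 0⊕0⊕1 = 1
p2 (pos 2,3,6,7): XOR of data positions = 0⊕1⊕1 = 0
p4 (pos 4,5,6,7): XOR of data positions = 0⊕1⊕1 = 0
Codeword: 1000011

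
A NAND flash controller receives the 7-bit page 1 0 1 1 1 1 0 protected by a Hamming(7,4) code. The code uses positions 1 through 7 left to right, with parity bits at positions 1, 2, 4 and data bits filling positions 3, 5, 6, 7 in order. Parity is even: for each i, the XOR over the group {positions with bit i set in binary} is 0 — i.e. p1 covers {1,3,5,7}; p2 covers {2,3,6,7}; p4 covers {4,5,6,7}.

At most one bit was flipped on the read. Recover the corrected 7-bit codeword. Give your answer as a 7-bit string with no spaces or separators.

s1 (pos 1,3,5,7): 1⊕1⊕1⊕0 = 1
s2 (pos 2,3,6,7): 0⊕1⊕1⊕0 = 0
s4 (pos 4,5,6,7): 1⊕1⊕1⊕0 = 1
Syndrome s4…s1 = 101 → error at position 5.
Flip position 5: 1011110 → 1011010

1011010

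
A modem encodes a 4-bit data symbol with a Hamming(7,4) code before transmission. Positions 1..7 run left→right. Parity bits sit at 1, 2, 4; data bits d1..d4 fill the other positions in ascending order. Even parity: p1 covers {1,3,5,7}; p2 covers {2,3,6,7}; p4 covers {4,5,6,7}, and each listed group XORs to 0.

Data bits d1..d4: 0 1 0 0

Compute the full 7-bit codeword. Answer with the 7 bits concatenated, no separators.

1001100

Place data at non-parity positions: p1 p2 0 p4 1 0 0
p1 (pos 1,3,5,7): XOR of data positions = 0⊕1⊕0 = 1
p2 (pos 2,3,6,7): XOR of data positions = 0⊕0⊕0 = 0
p4 (pos 4,5,6,7): XOR of data positions = 1⊕0⊕0 = 1
Codeword: 1001100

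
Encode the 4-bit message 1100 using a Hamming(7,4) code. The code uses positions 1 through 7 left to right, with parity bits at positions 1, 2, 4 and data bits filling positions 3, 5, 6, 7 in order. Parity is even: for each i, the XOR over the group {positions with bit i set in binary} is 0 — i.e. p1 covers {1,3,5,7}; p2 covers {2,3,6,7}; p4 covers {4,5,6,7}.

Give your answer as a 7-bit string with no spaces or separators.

0111100

Place data at non-parity positions: p1 p2 1 p4 1 0 0
p1 (pos 1,3,5,7): XOR of data positions = 1⊕1⊕0 = 0
p2 (pos 2,3,6,7): XOR of data positions = 1⊕0⊕0 = 1
p4 (pos 4,5,6,7): XOR of data positions = 1⊕0⊕0 = 1
Codeword: 0111100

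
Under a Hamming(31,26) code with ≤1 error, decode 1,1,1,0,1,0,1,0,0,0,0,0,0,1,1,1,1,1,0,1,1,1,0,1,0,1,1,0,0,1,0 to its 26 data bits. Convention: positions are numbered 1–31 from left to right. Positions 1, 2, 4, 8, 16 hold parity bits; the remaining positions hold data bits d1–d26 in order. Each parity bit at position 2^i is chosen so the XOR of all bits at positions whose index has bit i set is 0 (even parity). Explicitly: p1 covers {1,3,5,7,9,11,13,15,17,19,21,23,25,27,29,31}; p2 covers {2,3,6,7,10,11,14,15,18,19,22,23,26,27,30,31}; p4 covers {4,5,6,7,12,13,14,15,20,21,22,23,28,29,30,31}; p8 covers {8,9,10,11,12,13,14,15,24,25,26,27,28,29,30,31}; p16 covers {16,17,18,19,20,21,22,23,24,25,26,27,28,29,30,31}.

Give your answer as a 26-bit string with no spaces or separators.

s1 (pos 1,3,5,7,9,11,13,15,17,19,21,23,25,27,29,31): 1⊕1⊕1⊕1⊕0⊕0⊕0⊕1⊕1⊕0⊕1⊕0⊕0⊕1⊕0⊕0 = 0
s2 (pos 2,3,6,7,10,11,14,15,18,19,22,23,26,27,30,31): 1⊕1⊕0⊕1⊕0⊕0⊕1⊕1⊕1⊕0⊕1⊕0⊕1⊕1⊕1⊕0 = 0
s4 (pos 4,5,6,7,12,13,14,15,20,21,22,23,28,29,30,31): 0⊕1⊕0⊕1⊕0⊕0⊕1⊕1⊕1⊕1⊕1⊕0⊕0⊕0⊕1⊕0 = 0
s8 (pos 8,9,10,11,12,13,14,15,24,25,26,27,28,29,30,31): 0⊕0⊕0⊕0⊕0⊕0⊕1⊕1⊕1⊕0⊕1⊕1⊕0⊕0⊕1⊕0 = 0
s16 (pos 16,17,18,19,20,21,22,23,24,25,26,27,28,29,30,31): 1⊕1⊕1⊕0⊕1⊕1⊕1⊕0⊕1⊕0⊕1⊕1⊕0⊕0⊕1⊕0 = 0
Syndrome s16…s1 = 00000 → no error.
Read data bits from positions 3,5,6,7,9,10,11,12,13,14,15,17,18,19,20,21,22,23,24,25,26,27,28,29,30,31: 11010000011110111010110010

11010000011110111010110010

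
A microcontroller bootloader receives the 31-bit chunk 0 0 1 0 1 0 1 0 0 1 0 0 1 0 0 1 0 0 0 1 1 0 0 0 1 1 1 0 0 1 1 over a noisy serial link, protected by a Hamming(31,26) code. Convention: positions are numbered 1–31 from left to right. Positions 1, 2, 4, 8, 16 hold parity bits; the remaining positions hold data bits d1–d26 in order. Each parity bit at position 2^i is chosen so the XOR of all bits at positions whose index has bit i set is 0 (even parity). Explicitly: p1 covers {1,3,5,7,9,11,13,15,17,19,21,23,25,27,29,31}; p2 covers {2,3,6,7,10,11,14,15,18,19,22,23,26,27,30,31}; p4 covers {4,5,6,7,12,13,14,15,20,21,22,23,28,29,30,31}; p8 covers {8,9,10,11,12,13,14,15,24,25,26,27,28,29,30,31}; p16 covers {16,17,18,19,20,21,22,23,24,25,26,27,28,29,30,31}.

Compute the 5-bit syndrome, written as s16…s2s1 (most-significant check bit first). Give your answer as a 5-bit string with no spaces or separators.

01110

s1 (pos 1,3,5,7,9,11,13,15,17,19,21,23,25,27,29,31): 0⊕1⊕1⊕1⊕0⊕0⊕1⊕0⊕0⊕0⊕1⊕0⊕1⊕1⊕0⊕1 = 0
s2 (pos 2,3,6,7,10,11,14,15,18,19,22,23,26,27,30,31): 0⊕1⊕0⊕1⊕1⊕0⊕0⊕0⊕0⊕0⊕0⊕0⊕1⊕1⊕1⊕1 = 1
s4 (pos 4,5,6,7,12,13,14,15,20,21,22,23,28,29,30,31): 0⊕1⊕0⊕1⊕0⊕1⊕0⊕0⊕1⊕1⊕0⊕0⊕0⊕0⊕1⊕1 = 1
s8 (pos 8,9,10,11,12,13,14,15,24,25,26,27,28,29,30,31): 0⊕0⊕1⊕0⊕0⊕1⊕0⊕0⊕0⊕1⊕1⊕1⊕0⊕0⊕1⊕1 = 1
s16 (pos 16,17,18,19,20,21,22,23,24,25,26,27,28,29,30,31): 1⊕0⊕0⊕0⊕1⊕1⊕0⊕0⊕0⊕1⊕1⊕1⊕0⊕0⊕1⊕1 = 0
Syndrome s16…s1 = 01110 → error at position 14.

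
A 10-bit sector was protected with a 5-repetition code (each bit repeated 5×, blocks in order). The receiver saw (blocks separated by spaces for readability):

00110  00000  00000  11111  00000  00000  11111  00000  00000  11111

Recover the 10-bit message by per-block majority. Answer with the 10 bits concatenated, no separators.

0001001001

Block 1 (00110): 2 ones → 0
Block 2 (00000): 0 ones → 0
Block 3 (00000): 0 ones → 0
Block 4 (11111): 5 ones → 1
Block 5 (00000): 0 ones → 0
Block 6 (00000): 0 ones → 0
Block 7 (11111): 5 ones → 1
Block 8 (00000): 0 ones → 0
Block 9 (00000): 0 ones → 0
Block 10 (11111): 5 ones → 1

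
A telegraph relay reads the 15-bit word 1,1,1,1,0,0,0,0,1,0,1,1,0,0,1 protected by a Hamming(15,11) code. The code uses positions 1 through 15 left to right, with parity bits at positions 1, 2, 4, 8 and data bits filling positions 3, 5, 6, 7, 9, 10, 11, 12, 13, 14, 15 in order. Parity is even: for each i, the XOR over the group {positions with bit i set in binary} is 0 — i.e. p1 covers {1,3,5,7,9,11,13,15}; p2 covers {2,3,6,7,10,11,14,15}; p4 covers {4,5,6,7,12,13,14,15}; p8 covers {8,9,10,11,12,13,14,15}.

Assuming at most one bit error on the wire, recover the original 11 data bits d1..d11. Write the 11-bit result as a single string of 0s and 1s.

11001011001

s1 (pos 1,3,5,7,9,11,13,15): 1⊕1⊕0⊕0⊕1⊕1⊕0⊕1 = 1
s2 (pos 2,3,6,7,10,11,14,15): 1⊕1⊕0⊕0⊕0⊕1⊕0⊕1 = 0
s4 (pos 4,5,6,7,12,13,14,15): 1⊕0⊕0⊕0⊕1⊕0⊕0⊕1 = 1
s8 (pos 8,9,10,11,12,13,14,15): 0⊕1⊕0⊕1⊕1⊕0⊕0⊕1 = 0
Syndrome s8…s1 = 0101 → error at position 5.
Flip position 5: 111100001011001 → 111110001011001
Read data bits from positions 3,5,6,7,9,10,11,12,13,14,15: 11001011001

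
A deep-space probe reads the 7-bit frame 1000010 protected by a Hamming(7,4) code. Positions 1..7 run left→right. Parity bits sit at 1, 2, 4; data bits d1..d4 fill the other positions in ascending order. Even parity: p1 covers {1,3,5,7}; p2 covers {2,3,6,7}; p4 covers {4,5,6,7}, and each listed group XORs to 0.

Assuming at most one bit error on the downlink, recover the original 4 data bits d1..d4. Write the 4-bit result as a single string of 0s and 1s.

0011

s1 (pos 1,3,5,7): 1⊕0⊕0⊕0 = 1
s2 (pos 2,3,6,7): 0⊕0⊕1⊕0 = 1
s4 (pos 4,5,6,7): 0⊕0⊕1⊕0 = 1
Syndrome s4…s1 = 111 → error at position 7.
Flip position 7: 1000010 → 1000011
Read data bits from positions 3,5,6,7: 0011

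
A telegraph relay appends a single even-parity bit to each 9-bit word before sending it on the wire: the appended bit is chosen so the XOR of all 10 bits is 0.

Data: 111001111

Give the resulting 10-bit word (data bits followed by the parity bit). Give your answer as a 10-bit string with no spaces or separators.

1110011111

XOR of the 9 data bits: 1⊕1⊕1⊕0⊕0⊕1⊕1⊕1⊕1 = 1
Parity bit = 1 (so all 10 bits XOR to 0).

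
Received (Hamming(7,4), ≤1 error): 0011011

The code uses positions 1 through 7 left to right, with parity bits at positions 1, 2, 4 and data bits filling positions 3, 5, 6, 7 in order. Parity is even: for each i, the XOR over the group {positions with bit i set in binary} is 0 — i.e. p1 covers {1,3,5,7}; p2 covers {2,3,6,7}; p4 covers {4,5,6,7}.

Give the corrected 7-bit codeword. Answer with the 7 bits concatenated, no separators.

0011001

s1 (pos 1,3,5,7): 0⊕1⊕0⊕1 = 0
s2 (pos 2,3,6,7): 0⊕1⊕1⊕1 = 1
s4 (pos 4,5,6,7): 1⊕0⊕1⊕1 = 1
Syndrome s4…s1 = 110 → error at position 6.
Flip position 6: 0011011 → 0011001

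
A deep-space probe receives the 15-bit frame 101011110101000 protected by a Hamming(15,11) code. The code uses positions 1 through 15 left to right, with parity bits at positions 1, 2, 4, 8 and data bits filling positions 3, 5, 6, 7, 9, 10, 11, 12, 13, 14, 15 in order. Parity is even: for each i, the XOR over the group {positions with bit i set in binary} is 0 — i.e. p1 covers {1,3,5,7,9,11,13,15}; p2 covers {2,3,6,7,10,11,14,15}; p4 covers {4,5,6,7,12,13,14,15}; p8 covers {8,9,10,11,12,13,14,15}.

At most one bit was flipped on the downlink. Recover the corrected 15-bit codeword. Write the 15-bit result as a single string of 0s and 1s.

101011100101000

s1 (pos 1,3,5,7,9,11,13,15): 1⊕1⊕1⊕1⊕0⊕0⊕0⊕0 = 0
s2 (pos 2,3,6,7,10,11,14,15): 0⊕1⊕1⊕1⊕1⊕0⊕0⊕0 = 0
s4 (pos 4,5,6,7,12,13,14,15): 0⊕1⊕1⊕1⊕1⊕0⊕0⊕0 = 0
s8 (pos 8,9,10,11,12,13,14,15): 1⊕0⊕1⊕0⊕1⊕0⊕0⊕0 = 1
Syndrome s8…s1 = 1000 → error at position 8.
Flip position 8: 101011110101000 → 101011100101000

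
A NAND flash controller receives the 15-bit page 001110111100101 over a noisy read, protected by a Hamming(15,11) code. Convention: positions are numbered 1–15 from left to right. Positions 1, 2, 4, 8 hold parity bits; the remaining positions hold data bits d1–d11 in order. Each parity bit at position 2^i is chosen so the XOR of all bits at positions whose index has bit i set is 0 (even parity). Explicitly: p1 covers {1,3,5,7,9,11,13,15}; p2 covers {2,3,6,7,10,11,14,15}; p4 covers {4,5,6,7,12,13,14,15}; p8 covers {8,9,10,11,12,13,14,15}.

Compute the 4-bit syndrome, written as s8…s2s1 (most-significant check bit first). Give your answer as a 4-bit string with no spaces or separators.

1100

s1 (pos 1,3,5,7,9,11,13,15): 0⊕1⊕1⊕1⊕1⊕0⊕1⊕1 = 0
s2 (pos 2,3,6,7,10,11,14,15): 0⊕1⊕0⊕1⊕1⊕0⊕0⊕1 = 0
s4 (pos 4,5,6,7,12,13,14,15): 1⊕1⊕0⊕1⊕0⊕1⊕0⊕1 = 1
s8 (pos 8,9,10,11,12,13,14,15): 1⊕1⊕1⊕0⊕0⊕1⊕0⊕1 = 1
Syndrome s8…s1 = 1100 → error at position 12.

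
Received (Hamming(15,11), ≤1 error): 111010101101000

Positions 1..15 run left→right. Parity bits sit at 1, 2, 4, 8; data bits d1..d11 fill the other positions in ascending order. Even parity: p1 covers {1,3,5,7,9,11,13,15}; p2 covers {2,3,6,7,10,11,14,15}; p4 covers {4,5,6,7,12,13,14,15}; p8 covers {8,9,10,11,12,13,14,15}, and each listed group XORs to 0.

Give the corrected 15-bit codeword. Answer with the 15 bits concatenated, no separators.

s1 (pos 1,3,5,7,9,11,13,15): 1⊕1⊕1⊕1⊕1⊕0⊕0⊕0 = 1
s2 (pos 2,3,6,7,10,11,14,15): 1⊕1⊕0⊕1⊕1⊕0⊕0⊕0 = 0
s4 (pos 4,5,6,7,12,13,14,15): 0⊕1⊕0⊕1⊕1⊕0⊕0⊕0 = 1
s8 (pos 8,9,10,11,12,13,14,15): 0⊕1⊕1⊕0⊕1⊕0⊕0⊕0 = 1
Syndrome s8…s1 = 1101 → error at position 13.
Flip position 13: 111010101101000 → 111010101101100

111010101101100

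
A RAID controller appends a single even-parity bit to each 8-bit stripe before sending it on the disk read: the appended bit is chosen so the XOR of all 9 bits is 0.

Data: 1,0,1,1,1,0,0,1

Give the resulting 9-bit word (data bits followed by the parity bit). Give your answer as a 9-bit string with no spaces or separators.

XOR of the 8 data bits: 1⊕0⊕1⊕1⊕1⊕0⊕0⊕1 = 1
Parity bit = 1 (so all 9 bits XOR to 0).

101110011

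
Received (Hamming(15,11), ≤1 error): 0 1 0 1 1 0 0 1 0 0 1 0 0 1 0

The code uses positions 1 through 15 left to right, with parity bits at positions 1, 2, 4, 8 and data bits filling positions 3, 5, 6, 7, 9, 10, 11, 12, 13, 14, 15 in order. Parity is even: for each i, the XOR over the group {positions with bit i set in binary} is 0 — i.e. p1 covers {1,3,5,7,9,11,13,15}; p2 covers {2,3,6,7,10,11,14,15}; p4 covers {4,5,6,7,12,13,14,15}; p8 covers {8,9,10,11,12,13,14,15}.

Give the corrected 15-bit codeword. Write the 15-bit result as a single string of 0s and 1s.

s1 (pos 1,3,5,7,9,11,13,15): 0⊕0⊕1⊕0⊕0⊕1⊕0⊕0 = 0
s2 (pos 2,3,6,7,10,11,14,15): 1⊕0⊕0⊕0⊕0⊕1⊕1⊕0 = 1
s4 (pos 4,5,6,7,12,13,14,15): 1⊕1⊕0⊕0⊕0⊕0⊕1⊕0 = 1
s8 (pos 8,9,10,11,12,13,14,15): 1⊕0⊕0⊕1⊕0⊕0⊕1⊕0 = 1
Syndrome s8…s1 = 1110 → error at position 14.
Flip position 14: 010110010010010 → 010110010010000

010110010010000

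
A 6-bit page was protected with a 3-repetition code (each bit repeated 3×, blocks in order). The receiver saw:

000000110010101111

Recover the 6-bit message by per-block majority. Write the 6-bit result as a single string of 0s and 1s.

Block 1 (000): 0 ones → 0
Block 2 (000): 0 ones → 0
Block 3 (110): 2 ones → 1
Block 4 (010): 1 one → 0
Block 5 (101): 2 ones → 1
Block 6 (111): 3 ones → 1

001011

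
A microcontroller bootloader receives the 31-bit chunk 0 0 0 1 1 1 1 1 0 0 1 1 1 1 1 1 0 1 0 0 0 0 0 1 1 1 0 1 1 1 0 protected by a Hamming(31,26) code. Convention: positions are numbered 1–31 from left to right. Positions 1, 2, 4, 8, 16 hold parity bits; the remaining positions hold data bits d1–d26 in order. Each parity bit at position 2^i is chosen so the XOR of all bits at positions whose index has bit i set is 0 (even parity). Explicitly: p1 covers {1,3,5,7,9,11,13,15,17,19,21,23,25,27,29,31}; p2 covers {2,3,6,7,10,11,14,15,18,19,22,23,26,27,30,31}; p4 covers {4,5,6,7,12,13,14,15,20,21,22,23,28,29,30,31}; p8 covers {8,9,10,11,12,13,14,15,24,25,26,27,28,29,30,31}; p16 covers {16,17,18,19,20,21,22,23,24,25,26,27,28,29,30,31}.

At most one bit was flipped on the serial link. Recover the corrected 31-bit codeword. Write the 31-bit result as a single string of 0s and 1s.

0001011100111111010000011101110

s1 (pos 1,3,5,7,9,11,13,15,17,19,21,23,25,27,29,31): 0⊕0⊕1⊕1⊕0⊕1⊕1⊕1⊕0⊕0⊕0⊕0⊕1⊕0⊕1⊕0 = 1
s2 (pos 2,3,6,7,10,11,14,15,18,19,22,23,26,27,30,31): 0⊕0⊕1⊕1⊕0⊕1⊕1⊕1⊕1⊕0⊕0⊕0⊕1⊕0⊕1⊕0 = 0
s4 (pos 4,5,6,7,12,13,14,15,20,21,22,23,28,29,30,31): 1⊕1⊕1⊕1⊕1⊕1⊕1⊕1⊕0⊕0⊕0⊕0⊕1⊕1⊕1⊕0 = 1
s8 (pos 8,9,10,11,12,13,14,15,24,25,26,27,28,29,30,31): 1⊕0⊕0⊕1⊕1⊕1⊕1⊕1⊕1⊕1⊕1⊕0⊕1⊕1⊕1⊕0 = 0
s16 (pos 16,17,18,19,20,21,22,23,24,25,26,27,28,29,30,31): 1⊕0⊕1⊕0⊕0⊕0⊕0⊕0⊕1⊕1⊕1⊕0⊕1⊕1⊕1⊕0 = 0
Syndrome s16…s1 = 00101 → error at position 5.
Flip position 5: 0001111100111111010000011101110 → 0001011100111111010000011101110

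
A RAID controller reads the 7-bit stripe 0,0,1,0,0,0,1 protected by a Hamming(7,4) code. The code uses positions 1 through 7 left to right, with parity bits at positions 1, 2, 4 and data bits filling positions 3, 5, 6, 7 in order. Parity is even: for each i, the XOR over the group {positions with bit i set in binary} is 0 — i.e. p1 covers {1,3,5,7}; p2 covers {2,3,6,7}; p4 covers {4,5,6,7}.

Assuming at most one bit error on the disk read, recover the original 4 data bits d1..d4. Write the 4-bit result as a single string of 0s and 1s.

1001

s1 (pos 1,3,5,7): 0⊕1⊕0⊕1 = 0
s2 (pos 2,3,6,7): 0⊕1⊕0⊕1 = 0
s4 (pos 4,5,6,7): 0⊕0⊕0⊕1 = 1
Syndrome s4…s1 = 100 → error at position 4.
Flip position 4: 0010001 → 0011001
Read data bits from positions 3,5,6,7: 1001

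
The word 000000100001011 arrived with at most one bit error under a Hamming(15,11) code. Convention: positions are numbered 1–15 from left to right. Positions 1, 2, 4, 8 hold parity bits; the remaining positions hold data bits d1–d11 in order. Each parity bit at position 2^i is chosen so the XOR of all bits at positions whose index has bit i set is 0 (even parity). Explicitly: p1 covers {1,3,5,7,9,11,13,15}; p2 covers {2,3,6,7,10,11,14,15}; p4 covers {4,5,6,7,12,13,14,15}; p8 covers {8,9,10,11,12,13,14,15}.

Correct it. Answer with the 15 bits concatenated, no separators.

s1 (pos 1,3,5,7,9,11,13,15): 0⊕0⊕0⊕1⊕0⊕0⊕0⊕1 = 0
s2 (pos 2,3,6,7,10,11,14,15): 0⊕0⊕0⊕1⊕0⊕0⊕1⊕1 = 1
s4 (pos 4,5,6,7,12,13,14,15): 0⊕0⊕0⊕1⊕1⊕0⊕1⊕1 = 0
s8 (pos 8,9,10,11,12,13,14,15): 0⊕0⊕0⊕0⊕1⊕0⊕1⊕1 = 1
Syndrome s8…s1 = 1010 → error at position 10.
Flip position 10: 000000100001011 → 000000100101011

000000100101011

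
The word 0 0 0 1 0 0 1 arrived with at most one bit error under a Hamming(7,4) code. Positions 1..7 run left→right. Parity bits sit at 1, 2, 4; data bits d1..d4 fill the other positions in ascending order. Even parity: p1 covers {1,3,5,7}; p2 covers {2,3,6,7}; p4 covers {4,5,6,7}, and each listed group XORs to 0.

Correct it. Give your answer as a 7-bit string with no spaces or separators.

0011001

s1 (pos 1,3,5,7): 0⊕0⊕0⊕1 = 1
s2 (pos 2,3,6,7): 0⊕0⊕0⊕1 = 1
s4 (pos 4,5,6,7): 1⊕0⊕0⊕1 = 0
Syndrome s4…s1 = 011 → error at position 3.
Flip position 3: 0001001 → 0011001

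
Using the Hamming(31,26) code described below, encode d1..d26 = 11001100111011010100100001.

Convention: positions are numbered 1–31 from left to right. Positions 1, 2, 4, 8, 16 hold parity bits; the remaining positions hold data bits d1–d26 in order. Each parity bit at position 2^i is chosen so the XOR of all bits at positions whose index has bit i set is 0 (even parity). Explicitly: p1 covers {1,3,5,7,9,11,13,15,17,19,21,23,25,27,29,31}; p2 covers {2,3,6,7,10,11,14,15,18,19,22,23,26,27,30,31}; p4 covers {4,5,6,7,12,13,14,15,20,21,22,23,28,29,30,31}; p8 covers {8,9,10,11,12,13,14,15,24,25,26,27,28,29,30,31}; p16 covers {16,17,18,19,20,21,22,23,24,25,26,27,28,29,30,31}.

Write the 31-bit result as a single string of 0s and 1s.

1111100111001110011010100100001

Place data at non-parity positions: p1 p2 1 p4 1 0 0 p8 1 1 0 0 1 1 1 p16 0 1 1 0 1 0 1 0 0 1 0 0 0 0 1
p1 (pos 1,3,5,7,9,11,13,15,17,19,21,23,25,27,29,31): XOR of data positions = 1⊕1⊕0⊕1⊕0⊕1⊕1⊕0⊕1⊕1⊕1⊕0⊕0⊕0⊕1 = 1
p2 (pos 2,3,6,7,10,11,14,15,18,19,22,23,26,27,30,31): XOR of data positions = 1⊕0⊕0⊕1⊕0⊕1⊕1⊕1⊕1⊕0⊕1⊕1⊕0⊕0⊕1 = 1
p4 (pos 4,5,6,7,12,13,14,15,20,21,22,23,28,29,30,31): XOR of data positions = 1⊕0⊕0⊕0⊕1⊕1⊕1⊕0⊕1⊕0⊕1⊕0⊕0⊕0⊕1 = 1
p8 (pos 8,9,10,11,12,13,14,15,24,25,26,27,28,29,30,31): XOR of data positions = 1⊕1⊕0⊕0⊕1⊕1⊕1⊕0⊕0⊕1⊕0⊕0⊕0⊕0⊕1 = 1
p16 (pos 16,17,18,19,20,21,22,23,24,25,26,27,28,29,30,31): XOR of data positions = 0⊕1⊕1⊕0⊕1⊕0⊕1⊕0⊕0⊕1⊕0⊕0⊕0⊕0⊕1 = 0
Codeword: 1111100111001110011010100100001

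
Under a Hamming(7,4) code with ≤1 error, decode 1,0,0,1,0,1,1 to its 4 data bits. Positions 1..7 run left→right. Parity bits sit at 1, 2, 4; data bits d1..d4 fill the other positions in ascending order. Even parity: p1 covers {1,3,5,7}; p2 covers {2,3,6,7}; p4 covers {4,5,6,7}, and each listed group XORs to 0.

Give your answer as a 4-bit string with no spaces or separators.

s1 (pos 1,3,5,7): 1⊕0⊕0⊕1 = 0
s2 (pos 2,3,6,7): 0⊕0⊕1⊕1 = 0
s4 (pos 4,5,6,7): 1⊕0⊕1⊕1 = 1
Syndrome s4…s1 = 100 → error at position 4.
Flip position 4: 1001011 → 1000011
Read data bits from positions 3,5,6,7: 0011

0011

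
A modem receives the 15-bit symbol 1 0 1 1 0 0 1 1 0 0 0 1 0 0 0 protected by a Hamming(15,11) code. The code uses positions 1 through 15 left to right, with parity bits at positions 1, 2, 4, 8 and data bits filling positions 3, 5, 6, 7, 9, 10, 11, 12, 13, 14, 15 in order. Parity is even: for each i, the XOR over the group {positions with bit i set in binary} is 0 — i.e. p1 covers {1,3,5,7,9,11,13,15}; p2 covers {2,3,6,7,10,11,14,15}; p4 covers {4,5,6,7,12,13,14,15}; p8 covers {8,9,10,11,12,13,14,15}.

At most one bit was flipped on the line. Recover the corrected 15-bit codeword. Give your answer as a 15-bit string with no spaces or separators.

s1 (pos 1,3,5,7,9,11,13,15): 1⊕1⊕0⊕1⊕0⊕0⊕0⊕0 = 1
s2 (pos 2,3,6,7,10,11,14,15): 0⊕1⊕0⊕1⊕0⊕0⊕0⊕0 = 0
s4 (pos 4,5,6,7,12,13,14,15): 1⊕0⊕0⊕1⊕1⊕0⊕0⊕0 = 1
s8 (pos 8,9,10,11,12,13,14,15): 1⊕0⊕0⊕0⊕1⊕0⊕0⊕0 = 0
Syndrome s8…s1 = 0101 → error at position 5.
Flip position 5: 101100110001000 → 101110110001000

101110110001000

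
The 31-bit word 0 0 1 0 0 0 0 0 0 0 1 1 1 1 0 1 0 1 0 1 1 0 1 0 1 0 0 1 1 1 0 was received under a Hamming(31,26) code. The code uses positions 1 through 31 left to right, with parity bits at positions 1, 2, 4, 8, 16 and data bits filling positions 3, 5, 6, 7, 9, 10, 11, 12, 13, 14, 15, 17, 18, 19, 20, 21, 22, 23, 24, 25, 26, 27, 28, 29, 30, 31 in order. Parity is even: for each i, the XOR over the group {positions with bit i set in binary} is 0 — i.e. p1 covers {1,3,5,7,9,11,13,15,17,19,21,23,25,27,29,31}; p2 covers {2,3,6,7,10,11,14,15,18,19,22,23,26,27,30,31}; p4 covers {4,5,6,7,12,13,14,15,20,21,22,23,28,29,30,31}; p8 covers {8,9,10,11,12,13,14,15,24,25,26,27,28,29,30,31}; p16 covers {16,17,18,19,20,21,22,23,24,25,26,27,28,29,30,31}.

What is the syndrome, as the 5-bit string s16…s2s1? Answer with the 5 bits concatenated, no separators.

10101

s1 (pos 1,3,5,7,9,11,13,15,17,19,21,23,25,27,29,31): 0⊕1⊕0⊕0⊕0⊕1⊕1⊕0⊕0⊕0⊕1⊕1⊕1⊕0⊕1⊕0 = 1
s2 (pos 2,3,6,7,10,11,14,15,18,19,22,23,26,27,30,31): 0⊕1⊕0⊕0⊕0⊕1⊕1⊕0⊕1⊕0⊕0⊕1⊕0⊕0⊕1⊕0 = 0
s4 (pos 4,5,6,7,12,13,14,15,20,21,22,23,28,29,30,31): 0⊕0⊕0⊕0⊕1⊕1⊕1⊕0⊕1⊕1⊕0⊕1⊕1⊕1⊕1⊕0 = 1
s8 (pos 8,9,10,11,12,13,14,15,24,25,26,27,28,29,30,31): 0⊕0⊕0⊕1⊕1⊕1⊕1⊕0⊕0⊕1⊕0⊕0⊕1⊕1⊕1⊕0 = 0
s16 (pos 16,17,18,19,20,21,22,23,24,25,26,27,28,29,30,31): 1⊕0⊕1⊕0⊕1⊕1⊕0⊕1⊕0⊕1⊕0⊕0⊕1⊕1⊕1⊕0 = 1
Syndrome s16…s1 = 10101 → error at position 21.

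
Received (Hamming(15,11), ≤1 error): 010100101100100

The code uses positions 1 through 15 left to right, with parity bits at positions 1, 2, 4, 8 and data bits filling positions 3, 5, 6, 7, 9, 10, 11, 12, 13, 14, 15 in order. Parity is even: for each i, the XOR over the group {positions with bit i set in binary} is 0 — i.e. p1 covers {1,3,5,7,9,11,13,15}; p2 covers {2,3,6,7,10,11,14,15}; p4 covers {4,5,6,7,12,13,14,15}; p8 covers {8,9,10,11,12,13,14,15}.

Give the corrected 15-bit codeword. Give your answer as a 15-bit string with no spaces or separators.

s1 (pos 1,3,5,7,9,11,13,15): 0⊕0⊕0⊕1⊕1⊕0⊕1⊕0 = 1
s2 (pos 2,3,6,7,10,11,14,15): 1⊕0⊕0⊕1⊕1⊕0⊕0⊕0 = 1
s4 (pos 4,5,6,7,12,13,14,15): 1⊕0⊕0⊕1⊕0⊕1⊕0⊕0 = 1
s8 (pos 8,9,10,11,12,13,14,15): 0⊕1⊕1⊕0⊕0⊕1⊕0⊕0 = 1
Syndrome s8…s1 = 1111 → error at position 15.
Flip position 15: 010100101100100 → 010100101100101

010100101100101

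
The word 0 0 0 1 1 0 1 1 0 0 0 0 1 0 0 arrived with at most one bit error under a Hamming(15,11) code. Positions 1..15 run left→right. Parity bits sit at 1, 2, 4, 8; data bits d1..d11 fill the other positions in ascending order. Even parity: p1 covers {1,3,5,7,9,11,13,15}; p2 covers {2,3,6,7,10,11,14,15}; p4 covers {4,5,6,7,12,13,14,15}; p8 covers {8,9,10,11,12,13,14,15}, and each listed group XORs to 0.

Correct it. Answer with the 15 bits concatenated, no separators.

s1 (pos 1,3,5,7,9,11,13,15): 0⊕0⊕1⊕1⊕0⊕0⊕1⊕0 = 1
s2 (pos 2,3,6,7,10,11,14,15): 0⊕0⊕0⊕1⊕0⊕0⊕0⊕0 = 1
s4 (pos 4,5,6,7,12,13,14,15): 1⊕1⊕0⊕1⊕0⊕1⊕0⊕0 = 0
s8 (pos 8,9,10,11,12,13,14,15): 1⊕0⊕0⊕0⊕0⊕1⊕0⊕0 = 0
Syndrome s8…s1 = 0011 → error at position 3.
Flip position 3: 000110110000100 → 001110110000100

001110110000100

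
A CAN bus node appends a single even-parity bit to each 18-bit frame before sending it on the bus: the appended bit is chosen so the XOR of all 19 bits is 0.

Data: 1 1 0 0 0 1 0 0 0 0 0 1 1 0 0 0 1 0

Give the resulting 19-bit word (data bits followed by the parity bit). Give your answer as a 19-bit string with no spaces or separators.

XOR of the 18 data bits: 1⊕1⊕0⊕0⊕0⊕1⊕0⊕0⊕0⊕0⊕0⊕1⊕1⊕0⊕0⊕0⊕1⊕0 = 0
Parity bit = 0 (so all 19 bits XOR to 0).

1100010000011000100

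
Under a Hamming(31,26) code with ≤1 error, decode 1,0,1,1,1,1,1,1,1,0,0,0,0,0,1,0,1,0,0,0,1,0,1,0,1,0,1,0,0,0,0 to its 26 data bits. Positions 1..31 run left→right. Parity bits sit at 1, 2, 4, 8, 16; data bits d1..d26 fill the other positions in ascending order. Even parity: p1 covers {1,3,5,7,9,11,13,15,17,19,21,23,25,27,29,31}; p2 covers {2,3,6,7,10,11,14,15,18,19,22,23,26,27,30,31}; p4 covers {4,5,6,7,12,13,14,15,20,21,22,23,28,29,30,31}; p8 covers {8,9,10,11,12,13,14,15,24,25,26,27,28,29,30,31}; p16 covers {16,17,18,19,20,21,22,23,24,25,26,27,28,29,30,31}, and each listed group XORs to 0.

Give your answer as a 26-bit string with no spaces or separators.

11111000001100010101010100

s1 (pos 1,3,5,7,9,11,13,15,17,19,21,23,25,27,29,31): 1⊕1⊕1⊕1⊕1⊕0⊕0⊕1⊕1⊕0⊕1⊕1⊕1⊕1⊕0⊕0 = 1
s2 (pos 2,3,6,7,10,11,14,15,18,19,22,23,26,27,30,31): 0⊕1⊕1⊕1⊕0⊕0⊕0⊕1⊕0⊕0⊕0⊕1⊕0⊕1⊕0⊕0 = 0
s4 (pos 4,5,6,7,12,13,14,15,20,21,22,23,28,29,30,31): 1⊕1⊕1⊕1⊕0⊕0⊕0⊕1⊕0⊕1⊕0⊕1⊕0⊕0⊕0⊕0 = 1
s8 (pos 8,9,10,11,12,13,14,15,24,25,26,27,28,29,30,31): 1⊕1⊕0⊕0⊕0⊕0⊕0⊕1⊕0⊕1⊕0⊕1⊕0⊕0⊕0⊕0 = 1
s16 (pos 16,17,18,19,20,21,22,23,24,25,26,27,28,29,30,31): 0⊕1⊕0⊕0⊕0⊕1⊕0⊕1⊕0⊕1⊕0⊕1⊕0⊕0⊕0⊕0 = 1
Syndrome s16…s1 = 11101 → error at position 29.
Flip position 29: 1011111110000010100010101010000 → 1011111110000010100010101010100
Read data bits from positions 3,5,6,7,9,10,11,12,13,14,15,17,18,19,20,21,22,23,24,25,26,27,28,29,30,31: 11111000001100010101010100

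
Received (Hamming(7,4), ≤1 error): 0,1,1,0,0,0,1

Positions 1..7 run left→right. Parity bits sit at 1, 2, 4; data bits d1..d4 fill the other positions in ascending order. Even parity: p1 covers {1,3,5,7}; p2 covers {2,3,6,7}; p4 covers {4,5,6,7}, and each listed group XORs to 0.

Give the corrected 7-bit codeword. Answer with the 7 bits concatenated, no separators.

0110011

s1 (pos 1,3,5,7): 0⊕1⊕0⊕1 = 0
s2 (pos 2,3,6,7): 1⊕1⊕0⊕1 = 1
s4 (pos 4,5,6,7): 0⊕0⊕0⊕1 = 1
Syndrome s4…s1 = 110 → error at position 6.
Flip position 6: 0110001 → 0110011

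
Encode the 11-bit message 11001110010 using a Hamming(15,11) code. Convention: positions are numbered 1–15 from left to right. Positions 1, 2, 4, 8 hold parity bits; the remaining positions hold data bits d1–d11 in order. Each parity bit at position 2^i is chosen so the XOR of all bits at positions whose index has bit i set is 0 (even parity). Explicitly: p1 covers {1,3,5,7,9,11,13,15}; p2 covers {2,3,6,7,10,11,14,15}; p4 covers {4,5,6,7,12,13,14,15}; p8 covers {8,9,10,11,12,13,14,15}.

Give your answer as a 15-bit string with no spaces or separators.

001010001110010

Place data at non-parity positions: p1 p2 1 p4 1 0 0 p8 1 1 1 0 0 1 0
p1 (pos 1,3,5,7,9,11,13,15): XOR of data positions = 1⊕1⊕0⊕1⊕1⊕0⊕0 = 0
p2 (pos 2,3,6,7,10,11,14,15): XOR of data positions = 1⊕0⊕0⊕1⊕1⊕1⊕0 = 0
p4 (pos 4,5,6,7,12,13,14,15): XOR of data positions = 1⊕0⊕0⊕0⊕0⊕1⊕0 = 0
p8 (pos 8,9,10,11,12,13,14,15): XOR of data positions = 1⊕1⊕1⊕0⊕0⊕1⊕0 = 0
Codeword: 001010001110010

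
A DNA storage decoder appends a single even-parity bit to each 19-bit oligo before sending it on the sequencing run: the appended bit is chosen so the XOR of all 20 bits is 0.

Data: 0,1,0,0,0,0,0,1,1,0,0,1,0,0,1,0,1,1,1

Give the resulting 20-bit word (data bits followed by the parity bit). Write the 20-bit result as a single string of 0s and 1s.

01000001100100101110

XOR of the 19 data bits: 0⊕1⊕0⊕0⊕0⊕0⊕0⊕1⊕1⊕0⊕0⊕1⊕0⊕0⊕1⊕0⊕1⊕1⊕1 = 0
Parity bit = 0 (so all 20 bits XOR to 0).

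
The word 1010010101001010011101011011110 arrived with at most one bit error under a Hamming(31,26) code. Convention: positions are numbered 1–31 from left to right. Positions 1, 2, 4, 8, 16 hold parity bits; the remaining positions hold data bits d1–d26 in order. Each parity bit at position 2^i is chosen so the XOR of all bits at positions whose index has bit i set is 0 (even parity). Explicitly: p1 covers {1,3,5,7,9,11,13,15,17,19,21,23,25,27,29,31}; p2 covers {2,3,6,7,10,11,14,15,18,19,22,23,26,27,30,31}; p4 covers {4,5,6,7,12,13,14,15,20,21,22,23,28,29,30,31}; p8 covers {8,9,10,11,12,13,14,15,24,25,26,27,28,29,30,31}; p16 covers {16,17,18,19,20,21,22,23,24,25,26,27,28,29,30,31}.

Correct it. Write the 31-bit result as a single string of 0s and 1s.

1110010101001010011101011011110

s1 (pos 1,3,5,7,9,11,13,15,17,19,21,23,25,27,29,31): 1⊕1⊕0⊕0⊕0⊕0⊕1⊕1⊕0⊕1⊕0⊕0⊕1⊕1⊕1⊕0 = 0
s2 (pos 2,3,6,7,10,11,14,15,18,19,22,23,26,27,30,31): 0⊕1⊕1⊕0⊕1⊕0⊕0⊕1⊕1⊕1⊕1⊕0⊕0⊕1⊕1⊕0 = 1
s4 (pos 4,5,6,7,12,13,14,15,20,21,22,23,28,29,30,31): 0⊕0⊕1⊕0⊕0⊕1⊕0⊕1⊕1⊕0⊕1⊕0⊕1⊕1⊕1⊕0 = 0
s8 (pos 8,9,10,11,12,13,14,15,24,25,26,27,28,29,30,31): 1⊕0⊕1⊕0⊕0⊕1⊕0⊕1⊕1⊕1⊕0⊕1⊕1⊕1⊕1⊕0 = 0
s16 (pos 16,17,18,19,20,21,22,23,24,25,26,27,28,29,30,31): 0⊕0⊕1⊕1⊕1⊕0⊕1⊕0⊕1⊕1⊕0⊕1⊕1⊕1⊕1⊕0 = 0
Syndrome s16…s1 = 00010 → error at position 2.
Flip position 2: 1010010101001010011101011011110 → 1110010101001010011101011011110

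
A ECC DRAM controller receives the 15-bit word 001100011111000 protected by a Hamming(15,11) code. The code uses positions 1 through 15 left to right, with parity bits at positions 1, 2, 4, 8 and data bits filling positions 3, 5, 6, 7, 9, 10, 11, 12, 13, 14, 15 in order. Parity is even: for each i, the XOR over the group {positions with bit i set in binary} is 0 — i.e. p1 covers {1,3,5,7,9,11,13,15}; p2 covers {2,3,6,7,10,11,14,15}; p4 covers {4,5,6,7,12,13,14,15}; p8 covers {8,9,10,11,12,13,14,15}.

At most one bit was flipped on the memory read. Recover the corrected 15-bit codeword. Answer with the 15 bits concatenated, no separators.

s1 (pos 1,3,5,7,9,11,13,15): 0⊕1⊕0⊕0⊕1⊕1⊕0⊕0 = 1
s2 (pos 2,3,6,7,10,11,14,15): 0⊕1⊕0⊕0⊕1⊕1⊕0⊕0 = 1
s4 (pos 4,5,6,7,12,13,14,15): 1⊕0⊕0⊕0⊕1⊕0⊕0⊕0 = 0
s8 (pos 8,9,10,11,12,13,14,15): 1⊕1⊕1⊕1⊕1⊕0⊕0⊕0 = 1
Syndrome s8…s1 = 1011 → error at position 11.
Flip position 11: 001100011111000 → 001100011101000

001100011101000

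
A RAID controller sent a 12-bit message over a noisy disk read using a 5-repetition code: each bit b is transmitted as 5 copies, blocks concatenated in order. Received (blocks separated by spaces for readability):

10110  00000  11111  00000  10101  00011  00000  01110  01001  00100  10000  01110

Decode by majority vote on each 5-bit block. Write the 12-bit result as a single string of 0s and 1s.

Block 1 (10110): 3 ones → 1
Block 2 (00000): 0 ones → 0
Block 3 (11111): 5 ones → 1
Block 4 (00000): 0 ones → 0
Block 5 (10101): 3 ones → 1
Block 6 (00011): 2 ones → 0
Block 7 (00000): 0 ones → 0
Block 8 (01110): 3 ones → 1
Block 9 (01001): 2 ones → 0
Block 10 (00100): 1 one → 0
Block 11 (10000): 1 one → 0
Block 12 (01110): 3 ones → 1

101010010001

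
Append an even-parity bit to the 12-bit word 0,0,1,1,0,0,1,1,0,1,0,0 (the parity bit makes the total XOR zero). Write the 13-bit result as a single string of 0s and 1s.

XOR of the 12 data bits: 0⊕0⊕1⊕1⊕0⊕0⊕1⊕1⊕0⊕1⊕0⊕0 = 1
Parity bit = 1 (so all 13 bits XOR to 0).

0011001101001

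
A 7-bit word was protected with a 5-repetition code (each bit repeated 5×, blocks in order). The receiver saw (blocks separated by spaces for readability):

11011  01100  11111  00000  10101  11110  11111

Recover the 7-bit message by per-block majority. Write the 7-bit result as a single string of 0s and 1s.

1010111

Block 1 (11011): 4 ones → 1
Block 2 (01100): 2 ones → 0
Block 3 (11111): 5 ones → 1
Block 4 (00000): 0 ones → 0
Block 5 (10101): 3 ones → 1
Block 6 (11110): 4 ones → 1
Block 7 (11111): 5 ones → 1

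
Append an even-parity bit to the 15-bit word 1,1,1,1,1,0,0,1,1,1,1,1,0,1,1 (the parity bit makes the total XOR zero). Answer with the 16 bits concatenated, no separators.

XOR of the 15 data bits: 1⊕1⊕1⊕1⊕1⊕0⊕0⊕1⊕1⊕1⊕1⊕1⊕0⊕1⊕1 = 0
Parity bit = 0 (so all 16 bits XOR to 0).

1111100111110110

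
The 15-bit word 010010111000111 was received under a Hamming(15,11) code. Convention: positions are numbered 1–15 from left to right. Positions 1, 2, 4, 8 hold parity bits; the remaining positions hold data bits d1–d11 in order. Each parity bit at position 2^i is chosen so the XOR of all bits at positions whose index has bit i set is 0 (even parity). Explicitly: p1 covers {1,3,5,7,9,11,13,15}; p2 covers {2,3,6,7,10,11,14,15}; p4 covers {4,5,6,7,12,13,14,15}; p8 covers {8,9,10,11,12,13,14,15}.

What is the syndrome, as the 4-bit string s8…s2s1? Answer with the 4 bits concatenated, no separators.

s1 (pos 1,3,5,7,9,11,13,15): 0⊕0⊕1⊕1⊕1⊕0⊕1⊕1 = 1
s2 (pos 2,3,6,7,10,11,14,15): 1⊕0⊕0⊕1⊕0⊕0⊕1⊕1 = 0
s4 (pos 4,5,6,7,12,13,14,15): 0⊕1⊕0⊕1⊕0⊕1⊕1⊕1 = 1
s8 (pos 8,9,10,11,12,13,14,15): 1⊕1⊕0⊕0⊕0⊕1⊕1⊕1 = 1
Syndrome s8…s1 = 1101 → error at position 13.

1101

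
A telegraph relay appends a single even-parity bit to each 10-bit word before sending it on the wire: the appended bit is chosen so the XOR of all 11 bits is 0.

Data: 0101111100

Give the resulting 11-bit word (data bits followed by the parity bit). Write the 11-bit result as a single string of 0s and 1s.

01011111000

XOR of the 10 data bits: 0⊕1⊕0⊕1⊕1⊕1⊕1⊕1⊕0⊕0 = 0
Parity bit = 0 (so all 11 bits XOR to 0).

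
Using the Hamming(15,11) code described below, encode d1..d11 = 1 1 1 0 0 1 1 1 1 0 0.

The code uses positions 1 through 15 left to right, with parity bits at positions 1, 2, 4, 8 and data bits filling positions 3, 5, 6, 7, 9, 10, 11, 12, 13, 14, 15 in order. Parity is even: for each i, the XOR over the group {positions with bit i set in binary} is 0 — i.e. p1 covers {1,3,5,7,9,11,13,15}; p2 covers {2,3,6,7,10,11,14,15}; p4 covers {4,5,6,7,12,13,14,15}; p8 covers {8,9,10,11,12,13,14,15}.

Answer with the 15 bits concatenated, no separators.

001011000111100

Place data at non-parity positions: p1 p2 1 p4 1 1 0 p8 0 1 1 1 1 0 0
p1 (pos 1,3,5,7,9,11,13,15): XOR of data positions = 1⊕1⊕0⊕0⊕1⊕1⊕0 = 0
p2 (pos 2,3,6,7,10,11,14,15): XOR of data positions = 1⊕1⊕0⊕1⊕1⊕0⊕0 = 0
p4 (pos 4,5,6,7,12,13,14,15): XOR of data positions = 1⊕1⊕0⊕1⊕1⊕0⊕0 = 0
p8 (pos 8,9,10,11,12,13,14,15): XOR of data positions = 0⊕1⊕1⊕1⊕1⊕0⊕0 = 0
Codeword: 001011000111100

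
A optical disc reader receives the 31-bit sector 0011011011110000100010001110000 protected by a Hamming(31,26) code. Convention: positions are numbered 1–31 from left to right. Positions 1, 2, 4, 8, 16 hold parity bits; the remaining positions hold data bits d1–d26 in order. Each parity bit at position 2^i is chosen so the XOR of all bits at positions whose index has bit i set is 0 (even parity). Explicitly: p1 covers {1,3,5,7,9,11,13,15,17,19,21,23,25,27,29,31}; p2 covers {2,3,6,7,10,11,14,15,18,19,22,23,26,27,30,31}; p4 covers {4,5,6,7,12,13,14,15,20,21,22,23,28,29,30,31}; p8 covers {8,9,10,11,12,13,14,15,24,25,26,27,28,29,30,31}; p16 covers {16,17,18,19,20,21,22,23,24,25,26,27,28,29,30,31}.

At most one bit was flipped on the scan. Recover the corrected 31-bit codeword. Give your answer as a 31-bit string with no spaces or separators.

0011011011110000100010001110010

s1 (pos 1,3,5,7,9,11,13,15,17,19,21,23,25,27,29,31): 0⊕1⊕0⊕1⊕1⊕1⊕0⊕0⊕1⊕0⊕1⊕0⊕1⊕1⊕0⊕0 = 0
s2 (pos 2,3,6,7,10,11,14,15,18,19,22,23,26,27,30,31): 0⊕1⊕1⊕1⊕1⊕1⊕0⊕0⊕0⊕0⊕0⊕0⊕1⊕1⊕0⊕0 = 1
s4 (pos 4,5,6,7,12,13,14,15,20,21,22,23,28,29,30,31): 1⊕0⊕1⊕1⊕1⊕0⊕0⊕0⊕0⊕1⊕0⊕0⊕0⊕0⊕0⊕0 = 1
s8 (pos 8,9,10,11,12,13,14,15,24,25,26,27,28,29,30,31): 0⊕1⊕1⊕1⊕1⊕0⊕0⊕0⊕0⊕1⊕1⊕1⊕0⊕0⊕0⊕0 = 1
s16 (pos 16,17,18,19,20,21,22,23,24,25,26,27,28,29,30,31): 0⊕1⊕0⊕0⊕0⊕1⊕0⊕0⊕0⊕1⊕1⊕1⊕0⊕0⊕0⊕0 = 1
Syndrome s16…s1 = 11110 → error at position 30.
Flip position 30: 0011011011110000100010001110000 → 0011011011110000100010001110010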